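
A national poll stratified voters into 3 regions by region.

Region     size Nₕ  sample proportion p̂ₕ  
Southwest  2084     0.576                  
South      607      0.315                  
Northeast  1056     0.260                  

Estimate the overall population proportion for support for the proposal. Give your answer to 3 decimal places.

N = 2084 + 607 + 1056 = 3747.
Overall proportion = Σ (Nₕ/N)·p̂ₕ.
Σ Nₕp̂ₕ = 1200.384 + 191.205 + 274.56 = 1666.149.
1666.149 / 3747 = 0.44466... → 0.445.

0.445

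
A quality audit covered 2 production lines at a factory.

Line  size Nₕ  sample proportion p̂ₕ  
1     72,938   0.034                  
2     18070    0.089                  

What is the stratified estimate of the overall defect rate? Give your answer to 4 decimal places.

0.0449

N = 72938 + 18070 = 91008.
Overall proportion = Σ (Nₕ/N)·p̂ₕ.
Σ Nₕp̂ₕ = 2479.892 + 1608.23 = 4088.122.
4088.122 / 91008 = 0.044920... → 0.0449.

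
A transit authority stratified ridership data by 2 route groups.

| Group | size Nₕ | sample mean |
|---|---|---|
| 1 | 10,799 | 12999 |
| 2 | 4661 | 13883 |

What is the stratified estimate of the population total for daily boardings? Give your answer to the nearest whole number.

Population total = Σ Nₕ·x̄ₕ (each stratum's size times its mean).
10799·12999 + 4661·13883 = 140376201 + 64708663 = 205084864.

205084864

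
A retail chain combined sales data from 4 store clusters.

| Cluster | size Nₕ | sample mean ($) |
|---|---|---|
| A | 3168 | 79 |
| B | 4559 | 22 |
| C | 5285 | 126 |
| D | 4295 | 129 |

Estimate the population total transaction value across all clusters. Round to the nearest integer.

A: 3168·79 = 250272
B: 4559·22 = 100298
C: 5285·126 = 665910
D: 4295·129 = 554055
τ̂ = Σ Nₕx̄ₕ = 1570535.

1570535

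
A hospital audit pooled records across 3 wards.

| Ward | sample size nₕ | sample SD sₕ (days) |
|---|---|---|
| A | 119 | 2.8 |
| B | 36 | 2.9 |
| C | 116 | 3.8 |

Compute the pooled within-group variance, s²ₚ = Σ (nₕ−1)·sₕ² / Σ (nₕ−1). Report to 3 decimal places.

10.747

Degrees of freedom: 118 + 35 + 115 = 268.
Σ(nₕ−1)sₕ² = 118·7.84 + 35·8.41 + 115·14.44 = 2880.07.
s²ₚ = 2880.07 / 268 = 10.74653... → 10.747.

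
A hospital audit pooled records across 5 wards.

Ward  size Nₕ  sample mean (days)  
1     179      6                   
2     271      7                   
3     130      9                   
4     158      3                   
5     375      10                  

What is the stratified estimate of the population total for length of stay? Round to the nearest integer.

1: 179·6 = 1074
2: 271·7 = 1897
3: 130·9 = 1170
4: 158·3 = 474
5: 375·10 = 3750
τ̂ = Σ Nₕx̄ₕ = 8365.

8365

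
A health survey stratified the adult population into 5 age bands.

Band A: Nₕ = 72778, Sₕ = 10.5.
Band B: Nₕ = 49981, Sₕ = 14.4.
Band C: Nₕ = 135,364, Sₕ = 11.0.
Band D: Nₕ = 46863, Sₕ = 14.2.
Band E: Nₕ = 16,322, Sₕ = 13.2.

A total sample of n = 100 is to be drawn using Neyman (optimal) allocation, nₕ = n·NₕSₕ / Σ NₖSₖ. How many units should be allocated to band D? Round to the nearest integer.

Σ NₕSₕ = 72778·10.5 + 49981·14.4 + 135364·11.0 + 46863·14.2 + 16322·13.2 = 3853804.4.
Share for D: 665454.6/3853804.4 = 0.17267.
n_D = 100 × 0.17267 = 17.267... → 17.

17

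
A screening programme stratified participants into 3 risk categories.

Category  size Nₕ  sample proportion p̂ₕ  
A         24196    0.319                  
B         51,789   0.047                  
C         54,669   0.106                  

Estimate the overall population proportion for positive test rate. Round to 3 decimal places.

Wₕ = Nₕ/N with N = 130654: 0.1852, 0.3964, 0.4184.
p̂_st = 0.1852·0.319 + 0.3964·0.047 + 0.4184·0.106 ≈ 0.12206... → 0.122.

0.122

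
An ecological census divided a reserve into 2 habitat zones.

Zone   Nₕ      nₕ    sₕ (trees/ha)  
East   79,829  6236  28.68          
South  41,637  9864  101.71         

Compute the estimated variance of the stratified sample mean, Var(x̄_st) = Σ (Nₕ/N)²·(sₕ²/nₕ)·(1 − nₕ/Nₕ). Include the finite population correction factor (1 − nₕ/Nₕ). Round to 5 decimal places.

N = 121466; Wₕ = Nₕ/N.
zone East: (79829/121466)²·28.68²/6236·(1 − 6236/79829) = 0.05252184
zone South: (41637/121466)²·101.71²/9864·(1 − 9864/41637) = 0.09403780
Sum = 0.14655963 → 0.14656.

0.14656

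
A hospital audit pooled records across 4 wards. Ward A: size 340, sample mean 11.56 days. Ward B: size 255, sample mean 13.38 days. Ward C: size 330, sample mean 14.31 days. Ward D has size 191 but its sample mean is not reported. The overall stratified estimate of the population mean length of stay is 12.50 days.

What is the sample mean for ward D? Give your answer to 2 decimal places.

9.87

Σ Nₕx̄ₕ = N·μ, so 191·x̄_D = 1116·12.50 − (340·11.56 + 255·13.38 + 330·14.31).
= 13950 − 12064.6 = 1885.4.
x̄_D = 1885.4 / 191 = 9.8712... → 9.87.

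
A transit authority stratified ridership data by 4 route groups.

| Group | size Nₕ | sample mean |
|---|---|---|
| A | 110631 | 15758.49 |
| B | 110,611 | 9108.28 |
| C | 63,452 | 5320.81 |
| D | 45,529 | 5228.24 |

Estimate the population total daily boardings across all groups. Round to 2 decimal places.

3326506041.35

Population total = Σ Nₕ·x̄ₕ (each stratum's size times its mean).
110631·15758.49 + 110611·9108.28 + 63452·5320.81 + 45529·5228.24 = 1743377507.19 + 1007475959.08 + 337616036.12 + 238036538.96 = 3326506041.35.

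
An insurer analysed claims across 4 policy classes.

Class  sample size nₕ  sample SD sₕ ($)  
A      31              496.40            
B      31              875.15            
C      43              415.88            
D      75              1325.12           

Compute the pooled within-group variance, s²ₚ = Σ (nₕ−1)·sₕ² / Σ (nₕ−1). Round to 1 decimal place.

A: (31−1)·496.40² = 30·246412.96 = 7392388.8
B: (31−1)·875.15² = 30·765887.5225 = 22976625.675
C: (43−1)·415.88² = 42·172956.1744 = 7264159.3248
D: (75−1)·1325.12² = 74·1755943.0144 = 129939783.0656
Numerator = 167572956.8654; denominator = Σ(nₕ−1) = 176.
s²ₚ = 167572956.8654/176 = 952119.073... → 952119.1.

952119.1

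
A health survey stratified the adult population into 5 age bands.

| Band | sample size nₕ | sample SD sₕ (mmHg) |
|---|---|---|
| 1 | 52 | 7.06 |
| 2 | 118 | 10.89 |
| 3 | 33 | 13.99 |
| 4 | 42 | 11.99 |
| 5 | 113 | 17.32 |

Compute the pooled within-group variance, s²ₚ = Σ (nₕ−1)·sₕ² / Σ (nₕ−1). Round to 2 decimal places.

176.13

1: (52−1)·7.06² = 51·49.8436 = 2542.0236
2: (118−1)·10.89² = 117·118.5921 = 13875.2757
3: (33−1)·13.99² = 32·195.7201 = 6263.0432
4: (42−1)·11.99² = 41·143.7601 = 5894.1641
5: (113−1)·17.32² = 112·299.9824 = 33598.0288
Numerator = 62172.5354; denominator = Σ(nₕ−1) = 353.
s²ₚ = 62172.5354/353 = 176.1262... → 176.13.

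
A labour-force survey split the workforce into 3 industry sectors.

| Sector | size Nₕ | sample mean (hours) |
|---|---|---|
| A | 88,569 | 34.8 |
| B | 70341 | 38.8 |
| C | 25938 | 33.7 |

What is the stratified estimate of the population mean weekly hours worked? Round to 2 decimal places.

N = 88569 + 70341 + 25938 = 184848.
Overall mean = Σ (Nₕ/N)·x̄ₕ — weight by population share, not a simple average.
Σ Nₕx̄ₕ = 88569·34.8 + 70341·38.8 + 25938·33.7 = 3082201.2 + 2729230.8 + 874110.6 = 6685542.6.
Divide by N: 6685542.6 / 184848 = 36.1678... → 36.17.

36.17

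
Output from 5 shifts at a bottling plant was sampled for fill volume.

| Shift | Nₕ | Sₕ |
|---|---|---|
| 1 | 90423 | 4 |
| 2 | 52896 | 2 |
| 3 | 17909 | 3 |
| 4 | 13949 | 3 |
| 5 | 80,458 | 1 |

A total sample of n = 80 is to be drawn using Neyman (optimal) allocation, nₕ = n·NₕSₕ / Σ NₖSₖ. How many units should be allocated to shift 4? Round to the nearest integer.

5

Σ NₕSₕ = 90423·4 + 52896·2 + 17909·3 + 13949·3 + 80458·1 = 643516.
Share for 4: 41847/643516 = 0.06503.
n_4 = 80 × 0.06503 = 5.202... → 5.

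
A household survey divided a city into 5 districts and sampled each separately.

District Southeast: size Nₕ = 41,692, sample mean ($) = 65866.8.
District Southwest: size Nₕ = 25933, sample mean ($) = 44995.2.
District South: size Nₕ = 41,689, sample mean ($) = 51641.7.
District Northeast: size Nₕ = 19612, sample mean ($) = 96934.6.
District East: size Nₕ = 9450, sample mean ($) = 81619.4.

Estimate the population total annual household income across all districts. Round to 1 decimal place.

8738254683.7

Southeast: 41692·65866.8 = 2746118625.6
Southwest: 25933·44995.2 = 1166860521.6
South: 41689·51641.7 = 2152890831.3
Northeast: 19612·96934.6 = 1901081375.2
East: 9450·81619.4 = 771303330
τ̂ = Σ Nₕx̄ₕ = 8738254683.7.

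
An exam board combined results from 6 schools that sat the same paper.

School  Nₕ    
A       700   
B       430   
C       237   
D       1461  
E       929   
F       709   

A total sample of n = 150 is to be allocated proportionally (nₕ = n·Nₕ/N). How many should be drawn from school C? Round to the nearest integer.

Share of school C = 237/4466 = 0.05307.
Allocate 150 × 0.05307 = 7.960... → 8.

8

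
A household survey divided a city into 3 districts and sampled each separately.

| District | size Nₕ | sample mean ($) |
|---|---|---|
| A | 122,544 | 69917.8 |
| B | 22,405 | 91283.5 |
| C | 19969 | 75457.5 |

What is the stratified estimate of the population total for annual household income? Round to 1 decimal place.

Estimate total by summing Nₕ·x̄ₕ over strata.
122544·69917.8 + 22405·91283.5 + 19969·75457.5 = 8568006883.2 + 2045206817.5 + 1506810817.5 = 12120024518.2.

12120024518.2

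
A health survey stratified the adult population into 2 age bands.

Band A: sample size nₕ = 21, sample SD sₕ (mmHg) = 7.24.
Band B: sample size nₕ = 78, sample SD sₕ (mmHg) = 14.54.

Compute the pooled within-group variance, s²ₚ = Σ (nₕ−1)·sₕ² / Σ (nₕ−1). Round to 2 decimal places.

Degrees of freedom: 20 + 77 = 97.
Σ(nₕ−1)sₕ² = 20·52.4176 + 77·211.4116 = 17327.0452.
s²ₚ = 17327.0452 / 97 = 178.6293... → 178.63.

178.63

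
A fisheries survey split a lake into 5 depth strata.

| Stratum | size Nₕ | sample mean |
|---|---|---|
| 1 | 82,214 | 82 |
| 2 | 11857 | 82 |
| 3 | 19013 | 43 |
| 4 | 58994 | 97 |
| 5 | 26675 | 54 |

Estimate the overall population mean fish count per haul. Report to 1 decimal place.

x̄_st = (Σ Nₕx̄ₕ) / (Σ Nₕ) = (82214·82 + 11857·82 + 19013·43 + 58994·97 + 26675·54) / 198753
= 15694249 / 198753 = 78.964... → 79.0.

79.0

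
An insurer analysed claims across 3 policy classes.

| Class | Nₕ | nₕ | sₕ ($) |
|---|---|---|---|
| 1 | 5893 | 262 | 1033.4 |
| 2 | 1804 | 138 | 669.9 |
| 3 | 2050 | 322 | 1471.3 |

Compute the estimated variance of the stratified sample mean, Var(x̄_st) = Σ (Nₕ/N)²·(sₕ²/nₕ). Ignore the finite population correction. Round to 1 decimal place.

N = 9747; Wₕ = Nₕ/N.
class 1: (5893/9747)²·1033.4²/262 = 1489.9324
class 2: (1804/9747)²·669.9²/138 = 111.3966
class 3: (2050/9747)²·1471.3²/322 = 297.3804
Sum = 1898.7095 → 1898.7.

1898.7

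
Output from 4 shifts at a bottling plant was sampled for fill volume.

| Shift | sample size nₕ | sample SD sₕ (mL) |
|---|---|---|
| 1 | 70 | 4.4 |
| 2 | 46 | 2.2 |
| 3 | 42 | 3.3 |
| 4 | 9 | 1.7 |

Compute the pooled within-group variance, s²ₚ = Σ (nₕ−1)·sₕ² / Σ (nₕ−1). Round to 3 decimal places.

1: (70−1)·4.4² = 69·19.36 = 1335.84
2: (46−1)·2.2² = 45·4.84 = 217.8
3: (42−1)·3.3² = 41·10.89 = 446.49
4: (9−1)·1.7² = 8·2.89 = 23.12
Numerator = 2023.25; denominator = Σ(nₕ−1) = 163.
s²ₚ = 2023.25/163 = 12.41258... → 12.413.

12.413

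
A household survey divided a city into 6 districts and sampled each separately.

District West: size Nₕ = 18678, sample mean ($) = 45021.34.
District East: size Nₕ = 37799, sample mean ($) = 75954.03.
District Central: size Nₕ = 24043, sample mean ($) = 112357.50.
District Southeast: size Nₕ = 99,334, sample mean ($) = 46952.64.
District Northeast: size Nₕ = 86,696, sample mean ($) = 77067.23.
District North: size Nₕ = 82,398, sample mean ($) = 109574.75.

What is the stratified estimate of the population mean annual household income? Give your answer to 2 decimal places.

76766.34

N = 18678 + 37799 + 24043 + 99334 + 86696 + 82398 = 348948.
Overall mean = Σ (Nₕ/N)·x̄ₕ — weight by population share, not a simple average.
Σ Nₕx̄ₕ = 18678·45021.34 + 37799·75954.03 + 24043·112357.50 + 99334·46952.64 + 86696·77067.23 + 82398·109574.75 = 840908588.52 + 2870986379.97 + 2701411372.5 + 4663993541.76 + 6681420572.08 + 9028740250.5 = 26787460705.33.
Divide by N: 26787460705.33 / 348948 = 76766.3397... → 76766.34.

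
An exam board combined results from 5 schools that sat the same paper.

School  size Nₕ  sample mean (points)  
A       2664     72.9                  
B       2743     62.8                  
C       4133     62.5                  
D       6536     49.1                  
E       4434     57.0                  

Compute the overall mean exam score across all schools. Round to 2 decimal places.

58.43

N = 2664 + 2743 + 4133 + 6536 + 4434 = 20510.
Overall mean = Σ (Nₕ/N)·x̄ₕ — weight by population share, not a simple average.
Σ Nₕx̄ₕ = 2664·72.9 + 2743·62.8 + 4133·62.5 + 6536·49.1 + 4434·57.0 = 194205.6 + 172260.4 + 258312.5 + 320917.6 + 252738 = 1198434.1.
Divide by N: 1198434.1 / 20510 = 58.4317... → 58.43.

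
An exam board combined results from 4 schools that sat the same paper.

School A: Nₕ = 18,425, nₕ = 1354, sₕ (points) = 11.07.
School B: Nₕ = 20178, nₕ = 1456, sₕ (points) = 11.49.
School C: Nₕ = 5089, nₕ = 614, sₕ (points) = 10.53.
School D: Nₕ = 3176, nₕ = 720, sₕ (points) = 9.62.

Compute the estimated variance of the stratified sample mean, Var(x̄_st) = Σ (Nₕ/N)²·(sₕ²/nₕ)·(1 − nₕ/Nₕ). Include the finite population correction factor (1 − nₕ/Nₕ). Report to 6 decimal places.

0.030882

N = 46868. Term for each stratum: Wₕ²sₕ²/nₕ·(1−nₕ/Nₕ).
Var(x̄_st) = 0.012959558 + 0.015593952 + 0.001872238 + 0.000456429 = 0.030882178 → 0.030882.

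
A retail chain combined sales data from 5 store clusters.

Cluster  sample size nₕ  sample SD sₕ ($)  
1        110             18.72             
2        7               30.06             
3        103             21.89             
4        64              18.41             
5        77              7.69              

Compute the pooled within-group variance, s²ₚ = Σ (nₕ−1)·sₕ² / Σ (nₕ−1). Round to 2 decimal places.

Degrees of freedom: 109 + 6 + 102 + 63 + 76 = 356.
Σ(nₕ−1)sₕ² = 109·350.4384 + 6·903.6036 + 102·479.1721 + 63·338.9281 + 76·59.1361 = 118341.7753.
s²ₚ = 118341.7753 / 356 = 332.4207... → 332.42.

332.42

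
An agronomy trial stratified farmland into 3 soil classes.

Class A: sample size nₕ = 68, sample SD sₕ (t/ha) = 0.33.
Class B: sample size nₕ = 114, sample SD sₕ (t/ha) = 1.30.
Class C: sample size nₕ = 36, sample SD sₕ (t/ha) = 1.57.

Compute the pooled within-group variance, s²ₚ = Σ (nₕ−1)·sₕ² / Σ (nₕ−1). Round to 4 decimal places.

1.3234

Degrees of freedom: 67 + 113 + 35 = 215.
Σ(nₕ−1)sₕ² = 67·0.1089 + 113·1.69 + 35·2.4649 = 284.5378.
s²ₚ = 284.5378 / 215 = 1.323432... → 1.3234.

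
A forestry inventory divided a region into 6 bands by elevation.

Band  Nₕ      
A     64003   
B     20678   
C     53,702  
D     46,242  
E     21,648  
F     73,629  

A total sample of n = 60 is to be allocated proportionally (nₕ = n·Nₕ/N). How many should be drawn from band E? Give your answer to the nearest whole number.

Share of band E = 21648/279902 = 0.07734.
Allocate 60 × 0.07734 = 4.640... → 5.

5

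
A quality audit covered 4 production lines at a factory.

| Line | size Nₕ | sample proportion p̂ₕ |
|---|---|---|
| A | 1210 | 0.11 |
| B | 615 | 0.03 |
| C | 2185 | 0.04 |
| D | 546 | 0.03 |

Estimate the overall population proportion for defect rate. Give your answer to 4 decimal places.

N = 1210 + 615 + 2185 + 546 = 4556.
Overall proportion = Σ (Nₕ/N)·p̂ₕ.
Σ Nₕp̂ₕ = 133.1 + 18.45 + 87.4 + 16.38 = 255.33.
255.33 / 4556 = 0.056043... → 0.0560.

0.0560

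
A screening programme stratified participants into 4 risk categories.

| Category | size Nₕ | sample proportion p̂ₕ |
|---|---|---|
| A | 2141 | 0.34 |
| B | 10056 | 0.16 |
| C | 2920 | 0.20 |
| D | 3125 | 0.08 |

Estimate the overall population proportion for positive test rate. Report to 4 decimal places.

0.1738

N = 2141 + 10056 + 2920 + 3125 = 18242.
Overall proportion = Σ (Nₕ/N)·p̂ₕ.
Σ Nₕp̂ₕ = 727.94 + 1608.96 + 584 + 250 = 3170.9.
3170.9 / 18242 = 0.173824... → 0.1738.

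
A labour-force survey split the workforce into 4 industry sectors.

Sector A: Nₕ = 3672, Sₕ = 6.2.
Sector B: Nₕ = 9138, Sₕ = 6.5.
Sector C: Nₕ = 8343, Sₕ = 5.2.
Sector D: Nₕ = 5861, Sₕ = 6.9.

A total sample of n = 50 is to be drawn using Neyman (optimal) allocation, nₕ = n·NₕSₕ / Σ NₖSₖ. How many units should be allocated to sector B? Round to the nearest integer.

18

A: NₕSₕ = 3672·6.2 = 22766.4
B: NₕSₕ = 9138·6.5 = 59397
C: NₕSₕ = 8343·5.2 = 43383.6
D: NₕSₕ = 5861·6.9 = 40440.9
Σ NₕSₕ = 165987.9.
n_B = 50·59397/165987.9 = 17.892... → 18.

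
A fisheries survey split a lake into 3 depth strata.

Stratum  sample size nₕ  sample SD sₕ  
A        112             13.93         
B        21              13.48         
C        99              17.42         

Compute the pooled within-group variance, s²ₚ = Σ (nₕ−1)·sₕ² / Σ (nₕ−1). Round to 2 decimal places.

Degrees of freedom: 111 + 20 + 98 = 229.
Σ(nₕ−1)sₕ² = 111·194.0449 + 20·181.7104 + 98·303.4564 = 54911.9191.
s²ₚ = 54911.9191 / 229 = 239.7900... → 239.79.

239.79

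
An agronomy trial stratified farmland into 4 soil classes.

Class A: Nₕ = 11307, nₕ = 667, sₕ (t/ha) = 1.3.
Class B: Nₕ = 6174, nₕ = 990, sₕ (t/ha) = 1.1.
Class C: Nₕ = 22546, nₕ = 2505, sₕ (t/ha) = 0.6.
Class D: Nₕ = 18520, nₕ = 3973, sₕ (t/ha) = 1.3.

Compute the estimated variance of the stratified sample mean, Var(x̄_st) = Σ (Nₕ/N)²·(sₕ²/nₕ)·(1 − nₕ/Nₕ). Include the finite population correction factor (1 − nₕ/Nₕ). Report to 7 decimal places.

0.0001527

N = 58547; Wₕ = Nₕ/N.
class A: (11307/58547)²·1.3²/667·(1 − 667/11307) = 0.0000889284
class B: (6174/58547)²·1.1²/990·(1 − 990/6174) = 0.0000114123
class C: (22546/58547)²·0.6²/2505·(1 − 2505/22546) = 0.0000189441
class D: (18520/58547)²·1.3²/3973·(1 − 3973/18520) = 0.0000334328
Sum = 0.0001527177 → 0.0001527.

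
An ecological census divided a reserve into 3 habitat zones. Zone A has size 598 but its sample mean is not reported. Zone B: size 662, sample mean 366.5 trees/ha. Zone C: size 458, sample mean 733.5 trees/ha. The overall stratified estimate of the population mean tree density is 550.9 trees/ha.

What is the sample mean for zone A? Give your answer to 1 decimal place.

615.2

Σ Nₕx̄ₕ = N·μ, so 598·x̄_A = 1718·550.9 − (662·366.5 + 458·733.5).
= 946446.2 − 578566 = 367880.2.
x̄_A = 367880.2 / 598 = 615.184... → 615.2.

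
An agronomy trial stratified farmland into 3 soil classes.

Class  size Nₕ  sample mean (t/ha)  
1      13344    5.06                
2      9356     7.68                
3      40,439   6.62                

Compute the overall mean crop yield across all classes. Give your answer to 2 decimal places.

6.45

x̄_st = (Σ Nₕx̄ₕ) / (Σ Nₕ) = (13344·5.06 + 9356·7.68 + 40439·6.62) / 63139
= 407080.9 / 63139 = 6.4474... → 6.45.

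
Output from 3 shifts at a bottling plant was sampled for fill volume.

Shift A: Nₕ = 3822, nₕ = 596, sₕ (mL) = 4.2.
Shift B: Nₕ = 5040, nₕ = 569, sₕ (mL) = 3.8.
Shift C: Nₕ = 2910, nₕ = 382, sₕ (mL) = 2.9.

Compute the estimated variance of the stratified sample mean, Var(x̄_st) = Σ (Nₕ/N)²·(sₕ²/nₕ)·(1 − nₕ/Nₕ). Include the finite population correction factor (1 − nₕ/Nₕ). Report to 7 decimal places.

N = 11772; Wₕ = Nₕ/N.
shift A: (3822/11772)²·4.2²/596·(1 − 596/3822) = 0.0026333395
shift B: (5040/11772)²·3.8²/569·(1 − 569/5040) = 0.0041265739
shift C: (2910/11772)²·2.9²/382·(1 − 382/2910) = 0.0011686977
Sum = 0.0079286111 → 0.0079286.

0.0079286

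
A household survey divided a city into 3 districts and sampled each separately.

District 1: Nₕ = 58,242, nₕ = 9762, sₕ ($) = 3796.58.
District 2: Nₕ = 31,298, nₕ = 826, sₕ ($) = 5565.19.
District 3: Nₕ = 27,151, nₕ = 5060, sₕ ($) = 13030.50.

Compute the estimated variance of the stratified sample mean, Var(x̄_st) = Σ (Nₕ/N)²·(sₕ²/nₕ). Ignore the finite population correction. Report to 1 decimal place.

N = 116691; Wₕ = Nₕ/N.
district 1: (58242/116691)²·3796.58²/9762 = 367.8275
district 2: (31298/116691)²·5565.19²/826 = 2697.3568
district 3: (27151/116691)²·13030.50²/5060 = 1816.6388
Sum = 4881.8230 → 4881.8.

4881.8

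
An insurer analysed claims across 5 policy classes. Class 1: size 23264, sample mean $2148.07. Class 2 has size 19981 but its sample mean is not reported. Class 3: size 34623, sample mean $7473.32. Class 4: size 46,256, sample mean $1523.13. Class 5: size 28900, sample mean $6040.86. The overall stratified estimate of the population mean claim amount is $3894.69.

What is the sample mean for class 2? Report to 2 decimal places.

2113.25

Σ Nₕx̄ₕ = N·μ, so 19981·x̄_2 = 153024·3894.69 − (23264·2148.07 + 34623·7473.32 + 46256·1523.13 + 28900·6040.86).
= 595981042.56 − 553756214.12 = 42224828.44.
x̄_2 = 42224828.44 / 19981 = 2113.2490... → 2113.25.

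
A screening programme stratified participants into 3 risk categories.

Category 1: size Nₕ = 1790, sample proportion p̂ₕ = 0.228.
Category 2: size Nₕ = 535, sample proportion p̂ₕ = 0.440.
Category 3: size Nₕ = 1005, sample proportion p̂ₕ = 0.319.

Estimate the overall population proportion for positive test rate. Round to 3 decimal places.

0.290

Wₕ = Nₕ/N with N = 3330: 0.5375, 0.1607, 0.3018.
p̂_st = 0.5375·0.228 + 0.1607·0.440 + 0.3018·0.319 ≈ 0.28952... → 0.290.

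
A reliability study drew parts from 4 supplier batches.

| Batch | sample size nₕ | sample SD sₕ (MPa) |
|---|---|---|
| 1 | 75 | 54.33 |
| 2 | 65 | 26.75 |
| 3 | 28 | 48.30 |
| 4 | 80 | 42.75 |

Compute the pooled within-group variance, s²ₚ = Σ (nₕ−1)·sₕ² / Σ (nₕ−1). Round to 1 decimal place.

Degrees of freedom: 74 + 64 + 27 + 79 = 244.
Σ(nₕ−1)sₕ² = 74·2951.7489 + 64·715.5625 + 27·2332.89 + 79·1827.5625 = 471590.8861.
s²ₚ = 471590.8861 / 244 = 1932.750... → 1932.7.

1932.7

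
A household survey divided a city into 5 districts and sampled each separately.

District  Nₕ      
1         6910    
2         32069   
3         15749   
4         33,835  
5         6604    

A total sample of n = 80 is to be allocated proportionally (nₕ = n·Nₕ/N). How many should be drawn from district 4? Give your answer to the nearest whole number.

28

N = 6910 + 32069 + 15749 + 33835 + 6604 = 95167.
n_4 = 80·33835/95167 = 28.443... → 28.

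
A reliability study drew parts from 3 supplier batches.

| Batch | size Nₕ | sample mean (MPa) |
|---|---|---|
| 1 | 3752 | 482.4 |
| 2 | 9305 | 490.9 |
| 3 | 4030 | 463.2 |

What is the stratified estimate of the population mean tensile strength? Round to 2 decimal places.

482.50

N = 17087; weights Wₕ = Nₕ/N = (0.2196, 0.5446, 0.2359).
x̄_st = Σ Wₕ·x̄ₕ = 0.2196·482.4 + 0.5446·490.9 + 0.2359·463.2 ≈ 482.5005...
→ 482.50.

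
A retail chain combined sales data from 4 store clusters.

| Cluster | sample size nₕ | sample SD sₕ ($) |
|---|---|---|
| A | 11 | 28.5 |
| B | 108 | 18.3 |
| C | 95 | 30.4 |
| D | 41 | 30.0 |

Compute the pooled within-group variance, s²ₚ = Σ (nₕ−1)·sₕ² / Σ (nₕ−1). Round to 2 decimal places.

664.65

A: (11−1)·28.5² = 10·812.25 = 8122.5
B: (108−1)·18.3² = 107·334.89 = 35833.23
C: (95−1)·30.4² = 94·924.16 = 86871.04
D: (41−1)·30.0² = 40·900 = 36000
Numerator = 166826.77; denominator = Σ(nₕ−1) = 251.
s²ₚ = 166826.77/251 = 664.6485... → 664.65.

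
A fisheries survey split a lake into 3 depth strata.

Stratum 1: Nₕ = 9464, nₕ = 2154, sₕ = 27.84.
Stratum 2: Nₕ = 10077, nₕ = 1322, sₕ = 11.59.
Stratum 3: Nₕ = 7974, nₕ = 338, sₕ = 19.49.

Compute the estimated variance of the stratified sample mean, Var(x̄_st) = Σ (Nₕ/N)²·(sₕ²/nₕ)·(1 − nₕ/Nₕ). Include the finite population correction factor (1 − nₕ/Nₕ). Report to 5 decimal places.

N = 27515; Wₕ = Nₕ/N.
stratum 1: (9464/27515)²·27.84²/2154·(1 − 2154/9464) = 0.03288106
stratum 2: (10077/27515)²·11.59²/1322·(1 − 1322/10077) = 0.01184087
stratum 3: (7974/27515)²·19.49²/338·(1 − 338/7974) = 0.09038786
Sum = 0.13510979 → 0.13511.

0.13511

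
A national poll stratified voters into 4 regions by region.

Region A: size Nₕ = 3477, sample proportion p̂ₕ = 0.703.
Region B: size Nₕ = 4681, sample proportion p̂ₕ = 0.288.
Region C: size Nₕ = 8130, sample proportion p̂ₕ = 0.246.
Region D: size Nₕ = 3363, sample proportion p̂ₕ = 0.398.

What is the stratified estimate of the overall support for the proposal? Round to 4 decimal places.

N = 3477 + 4681 + 8130 + 3363 = 19651.
Overall proportion = Σ (Nₕ/N)·p̂ₕ.
Σ Nₕp̂ₕ = 2444.331 + 1348.128 + 1999.98 + 1338.474 = 7130.913.
7130.913 / 19651 = 0.362878... → 0.3629.

0.3629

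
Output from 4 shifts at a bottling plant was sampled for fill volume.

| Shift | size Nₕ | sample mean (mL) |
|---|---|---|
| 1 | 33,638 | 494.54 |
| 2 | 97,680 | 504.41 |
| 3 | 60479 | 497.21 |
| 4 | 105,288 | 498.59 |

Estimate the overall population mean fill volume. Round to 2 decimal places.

N = 33638 + 97680 + 60479 + 105288 = 297085.
The stratified mean weights each stratum mean by its population share Nₕ/N.
Σ Nₕx̄ₕ = 33638·494.54 + 97680·504.41 + 60479·497.21 + 105288·498.59 = 16635336.52 + 49270768.8 + 30070763.59 + 52495543.92 = 148472412.83.
Divide by N: 148472412.83 / 297085 = 499.7641... → 499.76.

499.76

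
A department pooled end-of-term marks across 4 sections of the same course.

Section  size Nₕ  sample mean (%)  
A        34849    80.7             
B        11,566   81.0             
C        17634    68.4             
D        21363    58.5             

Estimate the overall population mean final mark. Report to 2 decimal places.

N = 85412; weights Wₕ = Nₕ/N = (0.4080, 0.1354, 0.2065, 0.2501).
x̄_st = Σ Wₕ·x̄ₕ = 0.4080·80.7 + 0.1354·81.0 + 0.2065·68.4 + 0.2501·58.5 ≈ 72.6486...
→ 72.65.

72.65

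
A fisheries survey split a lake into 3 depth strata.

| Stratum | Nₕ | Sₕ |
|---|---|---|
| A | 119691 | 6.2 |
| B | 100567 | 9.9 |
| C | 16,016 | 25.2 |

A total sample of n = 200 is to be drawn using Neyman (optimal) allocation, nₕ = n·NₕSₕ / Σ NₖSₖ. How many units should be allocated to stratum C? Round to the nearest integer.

38

Σ NₕSₕ = 119691·6.2 + 100567·9.9 + 16016·25.2 = 2141300.7.
Share for C: 403603.2/2141300.7 = 0.18849.
n_C = 200 × 0.18849 = 37.697... → 38.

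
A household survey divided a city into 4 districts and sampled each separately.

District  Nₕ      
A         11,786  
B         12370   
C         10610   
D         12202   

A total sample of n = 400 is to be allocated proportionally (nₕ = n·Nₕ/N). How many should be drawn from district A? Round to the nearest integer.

100

N = 11786 + 12370 + 10610 + 12202 = 46968.
n_A = 400·11786/46968 = 100.375... → 100.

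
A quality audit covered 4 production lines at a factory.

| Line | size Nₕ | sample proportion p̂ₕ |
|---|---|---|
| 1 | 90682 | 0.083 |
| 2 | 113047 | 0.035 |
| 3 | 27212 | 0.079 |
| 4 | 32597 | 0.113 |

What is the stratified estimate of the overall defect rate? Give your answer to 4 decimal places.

Wₕ = Nₕ/N with N = 263538: 0.3441, 0.4290, 0.1033, 0.1237.
p̂_st = 0.3441·0.083 + 0.4290·0.035 + 0.1033·0.079 + 0.1237·0.113 ≈ 0.065708... → 0.0657.

0.0657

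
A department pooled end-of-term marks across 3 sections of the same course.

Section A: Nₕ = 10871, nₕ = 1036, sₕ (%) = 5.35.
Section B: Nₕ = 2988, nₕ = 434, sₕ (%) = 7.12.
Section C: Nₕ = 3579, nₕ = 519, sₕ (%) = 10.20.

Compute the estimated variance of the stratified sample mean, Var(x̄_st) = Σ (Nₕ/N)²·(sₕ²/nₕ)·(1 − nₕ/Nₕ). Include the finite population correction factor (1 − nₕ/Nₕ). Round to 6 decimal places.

0.019865

N = 17438; Wₕ = Nₕ/N.
section A: (10871/17438)²·5.35²/1036·(1 − 1036/10871) = 0.009714005
section B: (2988/17438)²·7.12²/434·(1 − 434/2988) = 0.002931422
section C: (3579/17438)²·10.20²/519·(1 − 519/3579) = 0.007219760
Sum = 0.019865187 → 0.019865.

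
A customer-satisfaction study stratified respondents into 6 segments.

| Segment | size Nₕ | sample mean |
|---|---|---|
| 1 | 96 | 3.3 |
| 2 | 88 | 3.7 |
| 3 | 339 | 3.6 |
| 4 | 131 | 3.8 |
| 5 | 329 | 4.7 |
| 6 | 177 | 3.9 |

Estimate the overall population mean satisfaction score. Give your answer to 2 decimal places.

N = 1160; weights Wₕ = Nₕ/N = (0.0828, 0.0759, 0.2922, 0.1129, 0.2836, 0.1526).
x̄_st = Σ Wₕ·x̄ₕ = 0.0828·3.3 + 0.0759·3.7 + 0.2922·3.6 + 0.1129·3.8 + 0.2836·4.7 + 0.1526·3.9 ≈ 3.9631...
→ 3.96.

3.96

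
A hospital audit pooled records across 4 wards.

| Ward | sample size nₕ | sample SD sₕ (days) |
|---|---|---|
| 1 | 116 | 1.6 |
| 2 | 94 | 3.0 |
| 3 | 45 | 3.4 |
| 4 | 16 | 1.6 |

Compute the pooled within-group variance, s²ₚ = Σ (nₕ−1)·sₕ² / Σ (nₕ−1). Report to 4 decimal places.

6.2863

1: (116−1)·1.6² = 115·2.56 = 294.4
2: (94−1)·3.0² = 93·9 = 837
3: (45−1)·3.4² = 44·11.56 = 508.64
4: (16−1)·1.6² = 15·2.56 = 38.4
Numerator = 1678.44; denominator = Σ(nₕ−1) = 267.
s²ₚ = 1678.44/267 = 6.286292... → 6.2863.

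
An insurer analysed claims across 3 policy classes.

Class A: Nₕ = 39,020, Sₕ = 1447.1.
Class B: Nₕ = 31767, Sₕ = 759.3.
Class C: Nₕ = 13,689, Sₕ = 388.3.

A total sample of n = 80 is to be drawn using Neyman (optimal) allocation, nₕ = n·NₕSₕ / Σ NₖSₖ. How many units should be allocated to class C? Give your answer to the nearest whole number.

5

A: NₕSₕ = 39020·1447.1 = 56465842
B: NₕSₕ = 31767·759.3 = 24120683.1
C: NₕSₕ = 13689·388.3 = 5315438.7
Σ NₕSₕ = 85901963.8.
n_C = 80·5315438.7/85901963.8 = 4.950... → 5.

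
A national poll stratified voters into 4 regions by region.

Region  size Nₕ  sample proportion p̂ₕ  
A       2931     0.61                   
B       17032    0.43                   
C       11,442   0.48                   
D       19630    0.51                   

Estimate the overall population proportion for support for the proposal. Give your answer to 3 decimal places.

0.482

Wₕ = Nₕ/N with N = 51035: 0.0574, 0.3337, 0.2242, 0.3846.
p̂_st = 0.0574·0.61 + 0.3337·0.43 + 0.2242·0.48 + 0.3846·0.51 ≈ 0.48232... → 0.482.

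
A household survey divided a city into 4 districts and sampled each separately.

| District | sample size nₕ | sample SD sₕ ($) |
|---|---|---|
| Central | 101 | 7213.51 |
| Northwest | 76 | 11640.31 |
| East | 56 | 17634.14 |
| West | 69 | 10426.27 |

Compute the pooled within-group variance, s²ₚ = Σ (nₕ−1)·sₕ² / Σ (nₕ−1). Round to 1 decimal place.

133760994.2

Degrees of freedom: 100 + 75 + 55 + 68 = 298.
Σ(nₕ−1)sₕ² = 100·52034726.5201 + 75·135496816.8961 + 55·310962893.5396 + 68·108707106.1129 = 39860776279.5727.
s²ₚ = 39860776279.5727 / 298 = 133760994.227... → 133760994.2.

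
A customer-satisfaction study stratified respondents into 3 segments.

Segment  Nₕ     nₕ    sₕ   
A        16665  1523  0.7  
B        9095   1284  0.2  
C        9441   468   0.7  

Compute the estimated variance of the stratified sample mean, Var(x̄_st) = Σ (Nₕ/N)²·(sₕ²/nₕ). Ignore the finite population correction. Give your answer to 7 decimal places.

N = 35201; Wₕ = Nₕ/N.
segment A: (16665/35201)²·0.7²/1523 = 0.0000721102
segment B: (9095/35201)²·0.2²/1284 = 0.0000020797
segment C: (9441/35201)²·0.7²/468 = 0.0000753141
Sum = 0.0001495040 → 0.0001495.

0.0001495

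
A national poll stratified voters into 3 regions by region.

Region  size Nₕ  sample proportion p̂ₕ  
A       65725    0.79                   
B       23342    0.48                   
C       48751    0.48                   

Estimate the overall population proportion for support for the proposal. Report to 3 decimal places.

Wₕ = Nₕ/N with N = 137818: 0.4769, 0.1694, 0.3537.
p̂_st = 0.4769·0.79 + 0.1694·0.48 + 0.3537·0.48 ≈ 0.62784... → 0.628.

0.628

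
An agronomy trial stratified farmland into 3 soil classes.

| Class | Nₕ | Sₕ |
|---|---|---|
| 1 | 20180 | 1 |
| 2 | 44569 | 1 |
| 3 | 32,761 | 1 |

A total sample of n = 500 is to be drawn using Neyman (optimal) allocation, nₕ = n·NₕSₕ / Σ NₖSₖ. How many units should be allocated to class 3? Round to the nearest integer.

Σ NₕSₕ = 20180·1 + 44569·1 + 32761·1 = 97510.
Share for 3: 32761/97510 = 0.33598.
n_3 = 500 × 0.33598 = 167.988... → 168.

168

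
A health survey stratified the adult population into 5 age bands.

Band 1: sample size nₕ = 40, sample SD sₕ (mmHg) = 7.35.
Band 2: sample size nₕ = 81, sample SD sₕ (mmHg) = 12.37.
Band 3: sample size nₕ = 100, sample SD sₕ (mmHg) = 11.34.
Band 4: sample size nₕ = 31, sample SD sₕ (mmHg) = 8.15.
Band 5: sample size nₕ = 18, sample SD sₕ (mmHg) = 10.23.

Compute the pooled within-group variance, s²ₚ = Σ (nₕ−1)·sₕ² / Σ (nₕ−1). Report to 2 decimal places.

116.42

1: (40−1)·7.35² = 39·54.0225 = 2106.8775
2: (81−1)·12.37² = 80·153.0169 = 12241.352
3: (100−1)·11.34² = 99·128.5956 = 12730.9644
4: (31−1)·8.15² = 30·66.4225 = 1992.675
5: (18−1)·10.23² = 17·104.6529 = 1779.0993
Numerator = 30850.9682; denominator = Σ(nₕ−1) = 265.
s²ₚ = 30850.9682/265 = 116.4187... → 116.42.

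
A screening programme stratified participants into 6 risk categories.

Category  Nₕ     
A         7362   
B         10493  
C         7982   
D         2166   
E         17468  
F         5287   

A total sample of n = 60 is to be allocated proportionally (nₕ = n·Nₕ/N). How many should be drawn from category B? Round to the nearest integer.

N = 7362 + 10493 + 7982 + 2166 + 17468 + 5287 = 50758.
n_B = 60·10493/50758 = 12.404... → 12.

12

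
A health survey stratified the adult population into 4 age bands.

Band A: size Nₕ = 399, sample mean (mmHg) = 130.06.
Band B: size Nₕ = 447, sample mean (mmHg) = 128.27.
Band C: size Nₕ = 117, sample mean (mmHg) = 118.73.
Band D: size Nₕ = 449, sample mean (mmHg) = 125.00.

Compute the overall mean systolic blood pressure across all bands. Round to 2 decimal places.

x̄_st = (Σ Nₕx̄ₕ) / (Σ Nₕ) = (399·130.06 + 447·128.27 + 117·118.73 + 449·125.00) / 1412
= 179247.04 / 1412 = 126.9455... → 126.95.

126.95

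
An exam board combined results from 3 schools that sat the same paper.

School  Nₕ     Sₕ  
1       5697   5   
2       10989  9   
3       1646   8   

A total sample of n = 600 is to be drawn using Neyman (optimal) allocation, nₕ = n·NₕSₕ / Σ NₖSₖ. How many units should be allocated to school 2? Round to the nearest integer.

Σ NₕSₕ = 5697·5 + 10989·9 + 1646·8 = 140554.
Share for 2: 98901/140554 = 0.70365.
n_2 = 600 × 0.70365 = 422.191... → 422.

422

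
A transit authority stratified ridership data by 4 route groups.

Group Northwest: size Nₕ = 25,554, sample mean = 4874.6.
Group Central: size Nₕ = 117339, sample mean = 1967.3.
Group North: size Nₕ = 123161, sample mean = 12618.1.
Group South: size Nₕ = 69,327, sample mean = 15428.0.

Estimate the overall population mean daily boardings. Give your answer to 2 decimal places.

N = 25554 + 117339 + 123161 + 69327 = 335381.
Overall mean = Σ (Nₕ/N)·x̄ₕ — weight by population share, not a simple average.
Σ Nₕx̄ₕ = 25554·4874.6 + 117339·1967.3 + 123161·12618.1 + 69327·15428.0 = 124565528.4 + 230841014.7 + 1554057814.1 + 1069576956 = 2979041313.2.
Divide by N: 2979041313.2 / 335381 = 8882.5584... → 8882.56.

8882.56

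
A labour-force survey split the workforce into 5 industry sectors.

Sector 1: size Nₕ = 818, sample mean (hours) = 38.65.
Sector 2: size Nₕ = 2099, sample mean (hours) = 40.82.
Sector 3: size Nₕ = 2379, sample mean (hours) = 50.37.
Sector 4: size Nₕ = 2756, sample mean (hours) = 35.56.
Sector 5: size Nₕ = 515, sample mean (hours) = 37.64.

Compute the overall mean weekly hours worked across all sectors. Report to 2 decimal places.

41.38

N = 8567; weights Wₕ = Nₕ/N = (0.0955, 0.2450, 0.2777, 0.3217, 0.0601).
x̄_st = Σ Wₕ·x̄ₕ = 0.0955·38.65 + 0.2450·40.82 + 0.2777·50.37 + 0.3217·35.56 + 0.0601·37.64 ≈ 41.3815...
→ 41.38.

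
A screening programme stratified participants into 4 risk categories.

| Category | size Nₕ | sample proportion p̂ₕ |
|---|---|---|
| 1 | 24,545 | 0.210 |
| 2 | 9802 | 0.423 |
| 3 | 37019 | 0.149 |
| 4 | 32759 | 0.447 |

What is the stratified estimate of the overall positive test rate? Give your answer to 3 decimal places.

N = 24545 + 9802 + 37019 + 32759 = 104125.
Overall proportion = Σ (Nₕ/N)·p̂ₕ.
Σ Nₕp̂ₕ = 5154.45 + 4146.246 + 5515.831 + 14643.273 = 29459.8.
29459.8 / 104125 = 0.28293... → 0.283.

0.283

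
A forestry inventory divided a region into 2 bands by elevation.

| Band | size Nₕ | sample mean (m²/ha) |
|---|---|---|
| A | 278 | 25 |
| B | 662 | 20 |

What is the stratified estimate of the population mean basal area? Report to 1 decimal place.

N = 278 + 662 = 940.
The stratified mean weights each stratum mean by its population share Nₕ/N.
Σ Nₕx̄ₕ = 278·25 + 662·20 = 6950 + 13240 = 20190.
Divide by N: 20190 / 940 = 21.479... → 21.5.

21.5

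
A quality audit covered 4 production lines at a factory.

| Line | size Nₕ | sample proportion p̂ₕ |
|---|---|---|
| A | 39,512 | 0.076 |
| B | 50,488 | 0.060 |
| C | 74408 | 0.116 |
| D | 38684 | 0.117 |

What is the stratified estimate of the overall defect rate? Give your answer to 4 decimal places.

0.0945

Wₕ = Nₕ/N with N = 203092: 0.1946, 0.2486, 0.3664, 0.1905.
p̂_st = 0.1946·0.076 + 0.2486·0.060 + 0.3664·0.116 + 0.1905·0.117 ≈ 0.094487... → 0.0945.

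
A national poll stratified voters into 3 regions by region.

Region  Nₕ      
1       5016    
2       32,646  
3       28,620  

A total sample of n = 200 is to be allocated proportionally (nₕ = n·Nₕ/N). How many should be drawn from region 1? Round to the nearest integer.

15

Share of region 1 = 5016/66282 = 0.07568.
Allocate 200 × 0.07568 = 15.135... → 15.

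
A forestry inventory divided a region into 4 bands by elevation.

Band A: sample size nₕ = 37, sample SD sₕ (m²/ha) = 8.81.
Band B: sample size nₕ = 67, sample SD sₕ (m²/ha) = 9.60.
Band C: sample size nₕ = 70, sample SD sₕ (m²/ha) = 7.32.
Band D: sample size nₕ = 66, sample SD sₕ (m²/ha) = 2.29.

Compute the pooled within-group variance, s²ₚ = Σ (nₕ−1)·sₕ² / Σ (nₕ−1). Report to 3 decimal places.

Degrees of freedom: 36 + 66 + 69 + 65 = 236.
Σ(nₕ−1)sₕ² = 36·77.6161 + 66·92.16 + 69·53.5824 + 65·5.2441 = 12914.7917.
s²ₚ = 12914.7917 / 236 = 54.72369... → 54.724.

54.724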